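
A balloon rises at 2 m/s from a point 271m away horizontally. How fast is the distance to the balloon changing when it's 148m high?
296√95345/95345 ≈ 0.9586 m/s

z² = 271² + y²
z = √(271² + 148²) = √95345
dz/dt = y/z · dy/dt = 148/√95345 · 2 = 296√95345/95345 ≈ 0.9586 m/s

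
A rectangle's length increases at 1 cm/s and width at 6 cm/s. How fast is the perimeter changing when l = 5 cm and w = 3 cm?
14 cm/s

P = 2(l + w)
dP/dt = 2(dl/dt + dw/dt) = 2(1 + 6) = 14 cm/s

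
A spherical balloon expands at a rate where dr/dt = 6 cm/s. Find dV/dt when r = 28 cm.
18816π cm³/s

V = (4/3)πr³
dV/dt = dV/dr · dr/dt = 4πr² · 6
At r = 28: dV/dt = 18816π cm³/s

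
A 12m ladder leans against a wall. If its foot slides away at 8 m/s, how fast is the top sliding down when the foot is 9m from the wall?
24√7/7 ≈ 9.071 m/s

x² + y² = 12²
2x·dx/dt + 2y·dy/dt = 0
dy/dt = -x/y · dx/dt = -9/(3√7) · 8 = -24√7/7 m/s
The top is descending at 24√7/7 ≈ 9.071 m/s.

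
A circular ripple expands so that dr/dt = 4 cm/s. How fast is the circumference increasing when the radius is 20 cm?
8π cm/s

C = 2πr
dC/dt = 2π · dr/dt = 2π · 4 = 8π cm/s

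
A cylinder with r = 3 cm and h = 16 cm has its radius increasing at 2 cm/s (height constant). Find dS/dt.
88π cm²/s

S = 2πrh + 2πr² (lateral + bases)
dS/dt = (2πh + 4πr)·dr/dt = (2π·16 + 4π·3)·2
= 88π cm²/s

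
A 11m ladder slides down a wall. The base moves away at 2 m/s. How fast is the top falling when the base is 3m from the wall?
3√7/14 ≈ 0.5669 m/s

x² + y² = 11²
2x·dx/dt + 2y·dy/dt = 0
dy/dt = -x/y · dx/dt = -3/(4√7) · 2 = -3√7/14 m/s
The top is descending at 3√7/14 ≈ 0.5669 m/s.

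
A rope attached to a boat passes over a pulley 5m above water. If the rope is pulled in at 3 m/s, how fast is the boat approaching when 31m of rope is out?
31√26/52 ≈ 3.04 m/s

rope² = x² + 5²
x = √(31² - 5²) = 6√26
dx/dt = (rope/x) · d(rope)/dt = (31/(6√26)) · (-3) = -31√26/52 m/s
The boat approaches at 31√26/52 ≈ 3.04 m/s.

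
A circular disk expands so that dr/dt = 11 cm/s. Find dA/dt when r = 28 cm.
616π cm²/s

A = πr²
dA/dt = 2πr · dr/dt = 2π(28)(11) = 616π cm²/s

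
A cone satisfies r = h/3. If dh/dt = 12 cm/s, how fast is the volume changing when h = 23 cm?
2116π/3 cm³/s

V = (1/3)π(h/3)²h = πh³/27
dV/dt = πh²/9 · 12
At h = 23: dV/dt = 2116π/3 cm³/s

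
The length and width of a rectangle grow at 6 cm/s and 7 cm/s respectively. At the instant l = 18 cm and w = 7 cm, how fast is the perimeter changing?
26 cm/s

P = 2(l + w)
dP/dt = 2(dl/dt + dw/dt) = 2(6 + 7) = 26 cm/s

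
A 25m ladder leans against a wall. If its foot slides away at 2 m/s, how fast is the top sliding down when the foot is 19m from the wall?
19√66/66 ≈ 2.339 m/s

x² + y² = 25²
2x·dx/dt + 2y·dy/dt = 0
dy/dt = -x/y · dx/dt = -19/(2√66) · 2 = -19√66/66 m/s
The top is descending at 19√66/66 ≈ 2.339 m/s.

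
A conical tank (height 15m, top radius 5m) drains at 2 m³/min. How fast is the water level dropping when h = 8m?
9/(32π) ≈ 0.08952 m/min

r/h = 5/15, so r = (1/3)h
V = (1/3)πr²h = (1/3)π((1/3)h)²h = (1/27)πh³
dV/dh = (1/9)πh²
dh/dt = (dV/dt)/(dV/dh) = -2/((1/9)π·8²) = -9/(32π) m/min
The level is dropping at 9/(32π) ≈ 0.08952 m/min.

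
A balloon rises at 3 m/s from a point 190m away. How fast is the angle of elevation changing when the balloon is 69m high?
0.01395 rad/s

tan(θ) = y/190
sec²(θ) · dθ/dt = (1/190) · dy/dt
dθ/dt = cos²(θ)/190 · 3 = 190/(190² + 69²) · 3
dθ/dt = 0.01395 rad/s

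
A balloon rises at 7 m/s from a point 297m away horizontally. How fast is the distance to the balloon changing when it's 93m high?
217√10762/10762 ≈ 2.092 m/s

z² = 297² + y²
z = √(297² + 93²) = 3√10762
dz/dt = y/z · dy/dt = 93/(3√10762) · 7 = 217√10762/10762 ≈ 2.092 m/s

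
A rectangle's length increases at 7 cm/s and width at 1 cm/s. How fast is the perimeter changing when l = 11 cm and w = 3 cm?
16 cm/s

P = 2(l + w)
dP/dt = 2(dl/dt + dw/dt) = 2(7 + 1) = 16 cm/s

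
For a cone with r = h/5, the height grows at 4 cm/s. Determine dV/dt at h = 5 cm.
4π cm³/s

V = (1/3)π(h/5)²h = πh³/75
dV/dt = πh²/25 · 4
At h = 5: dV/dt = 4π cm³/s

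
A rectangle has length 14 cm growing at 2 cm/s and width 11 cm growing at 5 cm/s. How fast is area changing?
92 cm²/s

A = lw
dA/dt = w·dl/dt + l·dw/dt = 11·2 + 14·5 = 92 cm²/s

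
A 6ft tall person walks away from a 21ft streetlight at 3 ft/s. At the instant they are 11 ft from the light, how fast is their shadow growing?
6/5 ft/s

By similar triangles: 21/(x+s) = 6/s
Solving: s = 6x/15
ds/dt = 6/15 · dx/dt = 2/5 · 3 = 6/5 ft/s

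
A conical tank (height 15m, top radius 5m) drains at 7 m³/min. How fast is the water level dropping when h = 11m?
63/(121π) ≈ 0.1657 m/min

r/h = 5/15, so r = (1/3)h
V = (1/3)πr²h = (1/3)π((1/3)h)²h = (1/27)πh³
dV/dh = (1/9)πh²
dh/dt = (dV/dt)/(dV/dh) = -7/((1/9)π·11²) = -63/(121π) m/min
The level is dropping at 63/(121π) ≈ 0.1657 m/min.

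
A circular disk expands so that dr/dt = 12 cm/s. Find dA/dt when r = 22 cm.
528π cm²/s

A = πr²
dA/dt = 2πr · dr/dt = 2π(22)(12) = 528π cm²/s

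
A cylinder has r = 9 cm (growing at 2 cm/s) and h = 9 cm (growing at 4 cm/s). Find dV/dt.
648π cm³/s

V = πr²h
dV/dt = 2πrh·dr/dt + πr²·dh/dt
= 2π(9)(9)(2) + π(9)²(4)
= 648π cm³/s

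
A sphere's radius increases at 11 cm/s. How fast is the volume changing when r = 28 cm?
34496π cm³/s

V = (4/3)πr³
dV/dt = dV/dr · dr/dt = 4πr² · 11
At r = 28: dV/dt = 34496π cm³/s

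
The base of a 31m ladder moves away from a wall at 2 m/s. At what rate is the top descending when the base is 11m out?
11√210/210 ≈ 0.7591 m/s

x² + y² = 31²
2x·dx/dt + 2y·dy/dt = 0
dy/dt = -x/y · dx/dt = -11/(2√210) · 2 = -11√210/210 m/s
The top is descending at 11√210/210 ≈ 0.7591 m/s.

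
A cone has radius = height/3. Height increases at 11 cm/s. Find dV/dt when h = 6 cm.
44π cm³/s

V = (1/3)π(h/3)²h = πh³/27
dV/dt = πh²/9 · 11
At h = 6: dV/dt = 44π cm³/s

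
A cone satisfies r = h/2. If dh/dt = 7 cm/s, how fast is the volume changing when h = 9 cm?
567π/4 cm³/s

V = (1/3)π(h/2)²h = πh³/12
dV/dt = πh²/4 · 7
At h = 9: dV/dt = 567π/4 cm³/s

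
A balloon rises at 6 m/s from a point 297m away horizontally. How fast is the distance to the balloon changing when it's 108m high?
24√137/137 ≈ 2.05 m/s

z² = 297² + y²
z = √(297² + 108²) = 27√137
dz/dt = y/z · dy/dt = 108/(27√137) · 6 = 24√137/137 ≈ 2.05 m/s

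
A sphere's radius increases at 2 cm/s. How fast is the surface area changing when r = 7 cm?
112π cm²/s

S = 4πr²
dS/dt = dS/dr · dr/dt = 8πr · 2
At r = 7: dS/dt = 112π cm²/s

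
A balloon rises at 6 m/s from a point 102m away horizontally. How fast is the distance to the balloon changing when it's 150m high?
75√914/457 ≈ 4.962 m/s

z² = 102² + y²
z = √(102² + 150²) = 6√914
dz/dt = y/z · dy/dt = 150/(6√914) · 6 = 75√914/457 ≈ 4.962 m/s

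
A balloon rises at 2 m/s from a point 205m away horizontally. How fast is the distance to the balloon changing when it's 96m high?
192√51241/51241 ≈ 0.8482 m/s

z² = 205² + y²
z = √(205² + 96²) = √51241
dz/dt = y/z · dy/dt = 96/√51241 · 2 = 192√51241/51241 ≈ 0.8482 m/s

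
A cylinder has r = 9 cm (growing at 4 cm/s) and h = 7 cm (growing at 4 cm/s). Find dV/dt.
828π cm³/s

V = πr²h
dV/dt = 2πrh·dr/dt + πr²·dh/dt
= 2π(9)(7)(4) + π(9)²(4)
= 828π cm³/s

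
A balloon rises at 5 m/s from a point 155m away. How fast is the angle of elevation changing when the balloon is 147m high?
0.016983 rad/s

tan(θ) = y/155
sec²(θ) · dθ/dt = (1/155) · dy/dt
dθ/dt = cos²(θ)/155 · 5 = 155/(155² + 147²) · 5
dθ/dt = 0.016983 rad/s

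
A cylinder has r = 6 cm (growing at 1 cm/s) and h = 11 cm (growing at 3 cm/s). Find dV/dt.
240π cm³/s

V = πr²h
dV/dt = 2πrh·dr/dt + πr²·dh/dt
= 2π(6)(11)(1) + π(6)²(3)
= 240π cm³/s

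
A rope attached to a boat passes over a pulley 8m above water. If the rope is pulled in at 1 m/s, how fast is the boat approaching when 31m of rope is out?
31√897/897 ≈ 1.035 m/s

rope² = x² + 8²
x = √(31² - 8²) = √897
dx/dt = (rope/x) · d(rope)/dt = (31/√897) · (-1) = -31√897/897 m/s
The boat approaches at 31√897/897 ≈ 1.035 m/s.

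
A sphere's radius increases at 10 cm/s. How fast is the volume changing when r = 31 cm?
38440π cm³/s

V = (4/3)πr³
dV/dt = dV/dr · dr/dt = 4πr² · 10
At r = 31: dV/dt = 38440π cm³/s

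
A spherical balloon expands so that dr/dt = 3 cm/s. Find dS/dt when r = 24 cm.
576π cm²/s

S = 4πr²
dS/dt = dS/dr · dr/dt = 8πr · 3
At r = 24: dS/dt = 576π cm²/s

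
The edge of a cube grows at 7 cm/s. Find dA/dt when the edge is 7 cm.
588 cm²/s

A = 6s²
dA/dt = 12s · ds/dt = 12·7·7 = 588 cm²/s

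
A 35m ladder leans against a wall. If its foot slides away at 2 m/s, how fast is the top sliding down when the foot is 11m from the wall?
11√69/138 ≈ 0.6621 m/s

x² + y² = 35²
2x·dx/dt + 2y·dy/dt = 0
dy/dt = -x/y · dx/dt = -11/(4√69) · 2 = -11√69/138 m/s
The top is descending at 11√69/138 ≈ 0.6621 m/s.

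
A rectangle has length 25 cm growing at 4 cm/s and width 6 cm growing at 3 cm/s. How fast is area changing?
99 cm²/s

A = lw
dA/dt = w·dl/dt + l·dw/dt = 6·4 + 25·3 = 99 cm²/s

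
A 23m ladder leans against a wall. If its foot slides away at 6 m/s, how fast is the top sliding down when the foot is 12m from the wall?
72√385/385 ≈ 3.669 m/s

x² + y² = 23²
2x·dx/dt + 2y·dy/dt = 0
dy/dt = -x/y · dx/dt = -12/√385 · 6 = -72√385/385 m/s
The top is descending at 72√385/385 ≈ 3.669 m/s.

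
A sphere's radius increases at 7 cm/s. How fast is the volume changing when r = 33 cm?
30492π cm³/s

V = (4/3)πr³
dV/dt = dV/dr · dr/dt = 4πr² · 7
At r = 33: dV/dt = 30492π cm³/s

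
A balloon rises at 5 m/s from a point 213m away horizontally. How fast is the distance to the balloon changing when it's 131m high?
131√370/962 ≈ 2.619 m/s

z² = 213² + y²
z = √(213² + 131²) = 13√370
dz/dt = y/z · dy/dt = 131/(13√370) · 5 = 131√370/962 ≈ 2.619 m/s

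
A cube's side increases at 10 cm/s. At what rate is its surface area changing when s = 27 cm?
3240 cm²/s

A = 6s²
dA/dt = 12s · ds/dt = 12·27·10 = 3240 cm²/s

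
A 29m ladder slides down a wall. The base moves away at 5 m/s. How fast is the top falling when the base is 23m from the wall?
115√78/156 ≈ 6.511 m/s

x² + y² = 29²
2x·dx/dt + 2y·dy/dt = 0
dy/dt = -x/y · dx/dt = -23/(2√78) · 5 = -115√78/156 m/s
The top is descending at 115√78/156 ≈ 6.511 m/s.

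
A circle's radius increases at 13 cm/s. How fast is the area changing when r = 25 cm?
650π cm²/s

A = πr²
dA/dt = 2πr · dr/dt = 2π(25)(13) = 650π cm²/s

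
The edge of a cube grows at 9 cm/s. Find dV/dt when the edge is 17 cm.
7803 cm³/s

V = s³
dV/dt = 3s² · ds/dt = 3·17²·9 = 7803 cm³/s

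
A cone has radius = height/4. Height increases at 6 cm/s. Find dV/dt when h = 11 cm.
363π/8 cm³/s

V = (1/3)π(h/4)²h = πh³/48
dV/dt = πh²/16 · 6
At h = 11: dV/dt = 363π/8 cm³/s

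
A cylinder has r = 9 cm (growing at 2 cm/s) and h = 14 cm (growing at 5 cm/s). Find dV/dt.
909π cm³/s

V = πr²h
dV/dt = 2πrh·dr/dt + πr²·dh/dt
= 2π(9)(14)(2) + π(9)²(5)
= 909π cm³/s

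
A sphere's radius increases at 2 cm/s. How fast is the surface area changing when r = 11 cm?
176π cm²/s

S = 4πr²
dS/dt = dS/dr · dr/dt = 8πr · 2
At r = 11: dS/dt = 176π cm²/s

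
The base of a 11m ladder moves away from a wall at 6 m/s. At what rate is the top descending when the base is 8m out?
16√57/19 ≈ 6.358 m/s

x² + y² = 11²
2x·dx/dt + 2y·dy/dt = 0
dy/dt = -x/y · dx/dt = -8/√57 · 6 = -16√57/19 m/s
The top is descending at 16√57/19 ≈ 6.358 m/s.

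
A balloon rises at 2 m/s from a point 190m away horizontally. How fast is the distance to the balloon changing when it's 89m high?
178√44021/44021 ≈ 0.8484 m/s

z² = 190² + y²
z = √(190² + 89²) = √44021
dz/dt = y/z · dy/dt = 89/√44021 · 2 = 178√44021/44021 ≈ 0.8484 m/s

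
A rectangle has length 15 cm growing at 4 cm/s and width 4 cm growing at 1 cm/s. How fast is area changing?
31 cm²/s

A = lw
dA/dt = w·dl/dt + l·dw/dt = 4·4 + 15·1 = 31 cm²/s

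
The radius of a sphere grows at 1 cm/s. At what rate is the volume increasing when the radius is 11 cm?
484π cm³/s

V = (4/3)πr³
dV/dt = dV/dr · dr/dt = 4πr² · 1
At r = 11: dV/dt = 484π cm³/s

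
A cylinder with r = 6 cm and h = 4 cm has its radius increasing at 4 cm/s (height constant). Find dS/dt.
128π cm²/s

S = 2πrh + 2πr² (lateral + bases)
dS/dt = (2πh + 4πr)·dr/dt = (2π·4 + 4π·6)·4
= 128π cm²/s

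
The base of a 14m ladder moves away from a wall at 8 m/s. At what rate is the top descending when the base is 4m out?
16√5/15 ≈ 2.385 m/s

x² + y² = 14²
2x·dx/dt + 2y·dy/dt = 0
dy/dt = -x/y · dx/dt = -4/(6√5) · 8 = -16√5/15 m/s
The top is descending at 16√5/15 ≈ 2.385 m/s.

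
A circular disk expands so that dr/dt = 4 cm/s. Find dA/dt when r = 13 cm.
104π cm²/s

A = πr²
dA/dt = 2πr · dr/dt = 2π(13)(4) = 104π cm²/s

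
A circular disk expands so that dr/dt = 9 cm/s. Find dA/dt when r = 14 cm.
252π cm²/s

A = πr²
dA/dt = 2πr · dr/dt = 2π(14)(9) = 252π cm²/s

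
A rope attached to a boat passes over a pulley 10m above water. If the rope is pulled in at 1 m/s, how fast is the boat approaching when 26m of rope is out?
13/12 ≈ 1.083 m/s

rope² = x² + 10²
x = √(26² - 10²) = 24
dx/dt = (rope/x) · d(rope)/dt = (26/24) · (-1) = -13/12 m/s
The boat approaches at 13/12 ≈ 1.083 m/s.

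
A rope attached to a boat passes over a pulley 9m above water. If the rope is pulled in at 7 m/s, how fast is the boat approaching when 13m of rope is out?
91√22/44 ≈ 9.701 m/s

rope² = x² + 9²
x = √(13² - 9²) = 2√22
dx/dt = (rope/x) · d(rope)/dt = (13/(2√22)) · (-7) = -91√22/44 m/s
The boat approaches at 91√22/44 ≈ 9.701 m/s.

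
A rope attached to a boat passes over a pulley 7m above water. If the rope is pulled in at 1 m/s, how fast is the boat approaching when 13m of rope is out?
13√30/60 ≈ 1.187 m/s

rope² = x² + 7²
x = √(13² - 7²) = 2√30
dx/dt = (rope/x) · d(rope)/dt = (13/(2√30)) · (-1) = -13√30/60 m/s
The boat approaches at 13√30/60 ≈ 1.187 m/s.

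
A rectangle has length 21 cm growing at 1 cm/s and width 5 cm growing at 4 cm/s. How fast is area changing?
89 cm²/s

A = lw
dA/dt = w·dl/dt + l·dw/dt = 5·1 + 21·4 = 89 cm²/s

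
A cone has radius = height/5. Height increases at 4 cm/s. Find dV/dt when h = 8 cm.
256π/25 cm³/s

V = (1/3)π(h/5)²h = πh³/75
dV/dt = πh²/25 · 4
At h = 8: dV/dt = 256π/25 cm³/s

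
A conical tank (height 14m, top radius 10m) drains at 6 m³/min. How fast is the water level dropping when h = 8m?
147/(800π) ≈ 0.05849 m/min

r/h = 10/14, so r = (5/7)h
V = (1/3)πr²h = (1/3)π((5/7)h)²h = (25/147)πh³
dV/dh = (25/49)πh²
dh/dt = (dV/dt)/(dV/dh) = -6/((25/49)π·8²) = -147/(800π) m/min
The level is dropping at 147/(800π) ≈ 0.05849 m/min.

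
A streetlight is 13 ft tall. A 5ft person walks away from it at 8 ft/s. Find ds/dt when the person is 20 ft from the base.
5 ft/s

By similar triangles: 13/(x+s) = 5/s
Solving: s = 5x/8
ds/dt = 5/8 · dx/dt = 5/8 · 8 = 5 ft/s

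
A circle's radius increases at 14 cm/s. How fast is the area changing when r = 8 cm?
224π cm²/s

A = πr²
dA/dt = 2πr · dr/dt = 2π(8)(14) = 224π cm²/s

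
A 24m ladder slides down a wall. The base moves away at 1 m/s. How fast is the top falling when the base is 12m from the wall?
√3/3 ≈ 0.5774 m/s

x² + y² = 24²
2x·dx/dt + 2y·dy/dt = 0
dy/dt = -x/y · dx/dt = -12/(12√3) · 1 = -√3/3 m/s
The top is descending at √3/3 ≈ 0.5774 m/s.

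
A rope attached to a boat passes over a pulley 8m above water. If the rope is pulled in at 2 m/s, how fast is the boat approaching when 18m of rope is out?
18√65/65 ≈ 2.233 m/s

rope² = x² + 8²
x = √(18² - 8²) = 2√65
dx/dt = (rope/x) · d(rope)/dt = (18/(2√65)) · (-2) = -18√65/65 m/s
The boat approaches at 18√65/65 ≈ 2.233 m/s.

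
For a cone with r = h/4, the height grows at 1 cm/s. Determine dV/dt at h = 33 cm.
1089π/16 cm³/s

V = (1/3)π(h/4)²h = πh³/48
dV/dt = πh²/16 · 1
At h = 33: dV/dt = 1089π/16 cm³/s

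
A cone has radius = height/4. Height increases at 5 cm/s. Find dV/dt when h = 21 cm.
2205π/16 cm³/s

V = (1/3)π(h/4)²h = πh³/48
dV/dt = πh²/16 · 5
At h = 21: dV/dt = 2205π/16 cm³/s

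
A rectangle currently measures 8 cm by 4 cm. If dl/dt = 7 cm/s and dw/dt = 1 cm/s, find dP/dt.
16 cm/s

P = 2(l + w)
dP/dt = 2(dl/dt + dw/dt) = 2(7 + 1) = 16 cm/s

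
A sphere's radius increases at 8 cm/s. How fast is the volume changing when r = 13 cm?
5408π cm³/s

V = (4/3)πr³
dV/dt = dV/dr · dr/dt = 4πr² · 8
At r = 13: dV/dt = 5408π cm³/s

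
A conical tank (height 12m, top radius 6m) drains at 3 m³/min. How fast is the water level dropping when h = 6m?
1/(3π) ≈ 0.1061 m/min

r/h = 6/12, so r = (1/2)h
V = (1/3)πr²h = (1/3)π((1/2)h)²h = (1/12)πh³
dV/dh = (1/4)πh²
dh/dt = (dV/dt)/(dV/dh) = -3/((1/4)π·6²) = -1/(3π) m/min
The level is dropping at 1/(3π) ≈ 0.1061 m/min.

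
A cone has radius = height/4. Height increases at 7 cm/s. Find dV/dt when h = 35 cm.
8575π/16 cm³/s

V = (1/3)π(h/4)²h = πh³/48
dV/dt = πh²/16 · 7
At h = 35: dV/dt = 8575π/16 cm³/s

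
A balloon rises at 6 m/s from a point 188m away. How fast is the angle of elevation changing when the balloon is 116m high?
0.023115 rad/s

tan(θ) = y/188
sec²(θ) · dθ/dt = (1/188) · dy/dt
dθ/dt = cos²(θ)/188 · 6 = 188/(188² + 116²) · 6
dθ/dt = 0.023115 rad/s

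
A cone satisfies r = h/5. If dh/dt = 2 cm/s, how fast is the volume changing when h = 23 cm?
1058π/25 cm³/s

V = (1/3)π(h/5)²h = πh³/75
dV/dt = πh²/25 · 2
At h = 23: dV/dt = 1058π/25 cm³/s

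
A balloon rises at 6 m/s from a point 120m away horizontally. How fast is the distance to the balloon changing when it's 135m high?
54√145/145 ≈ 4.484 m/s

z² = 120² + y²
z = √(120² + 135²) = 15√145
dz/dt = y/z · dy/dt = 135/(15√145) · 6 = 54√145/145 ≈ 4.484 m/s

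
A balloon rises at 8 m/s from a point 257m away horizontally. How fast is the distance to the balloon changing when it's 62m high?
496√69893/69893 ≈ 1.876 m/s

z² = 257² + y²
z = √(257² + 62²) = √69893
dz/dt = y/z · dy/dt = 62/√69893 · 8 = 496√69893/69893 ≈ 1.876 m/s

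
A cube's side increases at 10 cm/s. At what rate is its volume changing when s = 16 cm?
7680 cm³/s

V = s³
dV/dt = 3s² · ds/dt = 3·16²·10 = 7680 cm³/s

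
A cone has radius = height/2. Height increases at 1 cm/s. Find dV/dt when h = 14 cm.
49π cm³/s

V = (1/3)π(h/2)²h = πh³/12
dV/dt = πh²/4 · 1
At h = 14: dV/dt = 49π cm³/s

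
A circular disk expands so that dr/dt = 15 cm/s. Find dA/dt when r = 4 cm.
120π cm²/s

A = πr²
dA/dt = 2πr · dr/dt = 2π(4)(15) = 120π cm²/s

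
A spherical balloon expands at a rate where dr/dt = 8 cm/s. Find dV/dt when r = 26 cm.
21632π cm³/s

V = (4/3)πr³
dV/dt = dV/dr · dr/dt = 4πr² · 8
At r = 26: dV/dt = 21632π cm³/s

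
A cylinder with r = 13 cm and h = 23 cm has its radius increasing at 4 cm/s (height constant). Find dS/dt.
392π cm²/s

S = 2πrh + 2πr² (lateral + bases)
dS/dt = (2πh + 4πr)·dr/dt = (2π·23 + 4π·13)·4
= 392π cm²/s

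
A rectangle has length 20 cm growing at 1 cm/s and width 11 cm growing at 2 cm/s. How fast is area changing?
51 cm²/s

A = lw
dA/dt = w·dl/dt + l·dw/dt = 11·1 + 20·2 = 51 cm²/s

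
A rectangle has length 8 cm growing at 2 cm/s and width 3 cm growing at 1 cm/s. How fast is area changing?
14 cm²/s

A = lw
dA/dt = w·dl/dt + l·dw/dt = 3·2 + 8·1 = 14 cm²/s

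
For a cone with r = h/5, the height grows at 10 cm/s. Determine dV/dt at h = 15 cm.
90π cm³/s

V = (1/3)π(h/5)²h = πh³/75
dV/dt = πh²/25 · 10
At h = 15: dV/dt = 90π cm³/s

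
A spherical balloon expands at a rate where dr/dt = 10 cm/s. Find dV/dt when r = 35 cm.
49000π cm³/s

V = (4/3)πr³
dV/dt = dV/dr · dr/dt = 4πr² · 10
At r = 35: dV/dt = 49000π cm³/s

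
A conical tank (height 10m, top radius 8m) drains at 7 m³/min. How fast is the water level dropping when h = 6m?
175/(576π) ≈ 0.09671 m/min

r/h = 8/10, so r = (4/5)h
V = (1/3)πr²h = (1/3)π((4/5)h)²h = (16/75)πh³
dV/dh = (16/25)πh²
dh/dt = (dV/dt)/(dV/dh) = -7/((16/25)π·6²) = -175/(576π) m/min
The level is dropping at 175/(576π) ≈ 0.09671 m/min.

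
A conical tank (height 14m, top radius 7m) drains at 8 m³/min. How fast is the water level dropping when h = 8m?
1/(2π) ≈ 0.1592 m/min

r/h = 7/14, so r = (1/2)h
V = (1/3)πr²h = (1/3)π((1/2)h)²h = (1/12)πh³
dV/dh = (1/4)πh²
dh/dt = (dV/dt)/(dV/dh) = -8/((1/4)π·8²) = -1/(2π) m/min
The level is dropping at 1/(2π) ≈ 0.1592 m/min.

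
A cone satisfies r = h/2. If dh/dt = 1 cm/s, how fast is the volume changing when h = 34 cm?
289π cm³/s

V = (1/3)π(h/2)²h = πh³/12
dV/dt = πh²/4 · 1
At h = 34: dV/dt = 289π cm³/s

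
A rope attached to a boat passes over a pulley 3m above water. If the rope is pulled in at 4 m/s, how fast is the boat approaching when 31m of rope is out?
31√238/119 ≈ 4.019 m/s

rope² = x² + 3²
x = √(31² - 3²) = 2√238
dx/dt = (rope/x) · d(rope)/dt = (31/(2√238)) · (-4) = -31√238/119 m/s
The boat approaches at 31√238/119 ≈ 4.019 m/s.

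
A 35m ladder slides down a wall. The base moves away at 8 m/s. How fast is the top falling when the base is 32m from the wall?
256√201/201 ≈ 18.06 m/s

x² + y² = 35²
2x·dx/dt + 2y·dy/dt = 0
dy/dt = -x/y · dx/dt = -32/√201 · 8 = -256√201/201 m/s
The top is descending at 256√201/201 ≈ 18.06 m/s.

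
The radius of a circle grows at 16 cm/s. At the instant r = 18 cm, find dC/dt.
32π cm/s

C = 2πr
dC/dt = 2π · dr/dt = 2π · 16 = 32π cm/s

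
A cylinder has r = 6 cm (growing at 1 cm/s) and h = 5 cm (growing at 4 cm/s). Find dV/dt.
204π cm³/s

V = πr²h
dV/dt = 2πrh·dr/dt + πr²·dh/dt
= 2π(6)(5)(1) + π(6)²(4)
= 204π cm³/s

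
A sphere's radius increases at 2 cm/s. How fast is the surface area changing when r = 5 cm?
80π cm²/s

S = 4πr²
dS/dt = dS/dr · dr/dt = 8πr · 2
At r = 5: dS/dt = 80π cm²/s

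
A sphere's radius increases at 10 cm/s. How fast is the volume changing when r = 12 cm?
5760π cm³/s

V = (4/3)πr³
dV/dt = dV/dr · dr/dt = 4πr² · 10
At r = 12: dV/dt = 5760π cm³/s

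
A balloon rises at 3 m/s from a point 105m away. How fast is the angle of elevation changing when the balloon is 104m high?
0.014422 rad/s

tan(θ) = y/105
sec²(θ) · dθ/dt = (1/105) · dy/dt
dθ/dt = cos²(θ)/105 · 3 = 105/(105² + 104²) · 3
dθ/dt = 0.014422 rad/s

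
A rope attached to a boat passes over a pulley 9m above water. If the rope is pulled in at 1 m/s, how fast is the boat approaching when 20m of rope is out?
20√319/319 ≈ 1.12 m/s

rope² = x² + 9²
x = √(20² - 9²) = √319
dx/dt = (rope/x) · d(rope)/dt = (20/√319) · (-1) = -20√319/319 m/s
The boat approaches at 20√319/319 ≈ 1.12 m/s.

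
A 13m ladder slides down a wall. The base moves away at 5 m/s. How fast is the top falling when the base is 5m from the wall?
25/12 ≈ 2.083 m/s

x² + y² = 13²
2x·dx/dt + 2y·dy/dt = 0
dy/dt = -x/y · dx/dt = -5/12 · 5 = -25/12 m/s
The top is descending at 25/12 ≈ 2.083 m/s.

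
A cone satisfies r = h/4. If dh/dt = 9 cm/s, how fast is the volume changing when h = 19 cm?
3249π/16 cm³/s

V = (1/3)π(h/4)²h = πh³/48
dV/dt = πh²/16 · 9
At h = 19: dV/dt = 3249π/16 cm³/s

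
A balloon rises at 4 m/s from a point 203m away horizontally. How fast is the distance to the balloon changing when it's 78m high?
312√47293/47293 ≈ 1.435 m/s

z² = 203² + y²
z = √(203² + 78²) = √47293
dz/dt = y/z · dy/dt = 78/√47293 · 4 = 312√47293/47293 ≈ 1.435 m/s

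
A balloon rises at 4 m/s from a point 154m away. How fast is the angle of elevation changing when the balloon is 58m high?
0.022747 rad/s

tan(θ) = y/154
sec²(θ) · dθ/dt = (1/154) · dy/dt
dθ/dt = cos²(θ)/154 · 4 = 154/(154² + 58²) · 4
dθ/dt = 0.022747 rad/s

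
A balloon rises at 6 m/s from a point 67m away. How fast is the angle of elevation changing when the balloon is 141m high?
0.016496 rad/s

tan(θ) = y/67
sec²(θ) · dθ/dt = (1/67) · dy/dt
dθ/dt = cos²(θ)/67 · 6 = 67/(67² + 141²) · 6
dθ/dt = 0.016496 rad/s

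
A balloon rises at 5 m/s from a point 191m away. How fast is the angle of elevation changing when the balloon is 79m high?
0.022354 rad/s

tan(θ) = y/191
sec²(θ) · dθ/dt = (1/191) · dy/dt
dθ/dt = cos²(θ)/191 · 5 = 191/(191² + 79²) · 5
dθ/dt = 0.022354 rad/s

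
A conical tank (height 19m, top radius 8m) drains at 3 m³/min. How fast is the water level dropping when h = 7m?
1083/(3136π) ≈ 0.1099 m/min

r/h = 8/19, so r = (8/19)h
V = (1/3)πr²h = (1/3)π((8/19)h)²h = (64/1083)πh³
dV/dh = (64/361)πh²
dh/dt = (dV/dt)/(dV/dh) = -3/((64/361)π·7²) = -1083/(3136π) m/min
The level is dropping at 1083/(3136π) ≈ 0.1099 m/min.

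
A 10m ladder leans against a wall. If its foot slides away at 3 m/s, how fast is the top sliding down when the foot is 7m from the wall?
7√51/17 ≈ 2.941 m/s

x² + y² = 10²
2x·dx/dt + 2y·dy/dt = 0
dy/dt = -x/y · dx/dt = -7/√51 · 3 = -7√51/17 m/s
The top is descending at 7√51/17 ≈ 2.941 m/s.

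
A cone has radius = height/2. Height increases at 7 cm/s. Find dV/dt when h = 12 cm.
252π cm³/s

V = (1/3)π(h/2)²h = πh³/12
dV/dt = πh²/4 · 7
At h = 12: dV/dt = 252π cm³/s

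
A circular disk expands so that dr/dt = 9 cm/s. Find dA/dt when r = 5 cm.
90π cm²/s

A = πr²
dA/dt = 2πr · dr/dt = 2π(5)(9) = 90π cm²/s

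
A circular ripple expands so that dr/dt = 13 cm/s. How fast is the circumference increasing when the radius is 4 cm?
26π cm/s

C = 2πr
dC/dt = 2π · dr/dt = 2π · 13 = 26π cm/s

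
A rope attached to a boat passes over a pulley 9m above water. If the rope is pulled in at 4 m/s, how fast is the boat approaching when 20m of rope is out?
80√319/319 ≈ 4.479 m/s

rope² = x² + 9²
x = √(20² - 9²) = √319
dx/dt = (rope/x) · d(rope)/dt = (20/√319) · (-4) = -80√319/319 m/s
The boat approaches at 80√319/319 ≈ 4.479 m/s.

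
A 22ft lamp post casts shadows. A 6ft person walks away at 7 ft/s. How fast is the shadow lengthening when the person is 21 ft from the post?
21/8 ft/s

By similar triangles: 22/(x+s) = 6/s
Solving: s = 6x/16
ds/dt = 6/16 · dx/dt = 3/8 · 7 = 21/8 ft/s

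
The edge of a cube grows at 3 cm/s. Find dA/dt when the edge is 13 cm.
468 cm²/s

A = 6s²
dA/dt = 12s · ds/dt = 12·13·3 = 468 cm²/s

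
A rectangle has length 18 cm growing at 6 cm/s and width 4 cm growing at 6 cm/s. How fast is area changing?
132 cm²/s

A = lw
dA/dt = w·dl/dt + l·dw/dt = 4·6 + 18·6 = 132 cm²/s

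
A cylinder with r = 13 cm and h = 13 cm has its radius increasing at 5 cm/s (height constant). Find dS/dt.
390π cm²/s

S = 2πrh + 2πr² (lateral + bases)
dS/dt = (2πh + 4πr)·dr/dt = (2π·13 + 4π·13)·5
= 390π cm²/s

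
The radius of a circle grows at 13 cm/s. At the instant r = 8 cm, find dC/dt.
26π cm/s

C = 2πr
dC/dt = 2π · dr/dt = 2π · 13 = 26π cm/s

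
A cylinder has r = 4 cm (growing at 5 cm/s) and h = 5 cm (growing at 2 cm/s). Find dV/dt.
232π cm³/s

V = πr²h
dV/dt = 2πrh·dr/dt + πr²·dh/dt
= 2π(4)(5)(5) + π(4)²(2)
= 232π cm³/s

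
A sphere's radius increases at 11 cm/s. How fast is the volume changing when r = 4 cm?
704π cm³/s

V = (4/3)πr³
dV/dt = dV/dr · dr/dt = 4πr² · 11
At r = 4: dV/dt = 704π cm³/s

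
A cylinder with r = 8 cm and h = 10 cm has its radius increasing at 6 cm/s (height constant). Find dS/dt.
312π cm²/s

S = 2πrh + 2πr² (lateral + bases)
dS/dt = (2πh + 4πr)·dr/dt = (2π·10 + 4π·8)·6
= 312π cm²/s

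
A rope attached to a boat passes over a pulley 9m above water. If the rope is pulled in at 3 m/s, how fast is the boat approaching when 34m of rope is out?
102√43/215 ≈ 3.111 m/s

rope² = x² + 9²
x = √(34² - 9²) = 5√43
dx/dt = (rope/x) · d(rope)/dt = (34/(5√43)) · (-3) = -102√43/215 m/s
The boat approaches at 102√43/215 ≈ 3.111 m/s.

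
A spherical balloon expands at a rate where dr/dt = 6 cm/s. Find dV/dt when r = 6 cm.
864π cm³/s

V = (4/3)πr³
dV/dt = dV/dr · dr/dt = 4πr² · 6
At r = 6: dV/dt = 864π cm³/s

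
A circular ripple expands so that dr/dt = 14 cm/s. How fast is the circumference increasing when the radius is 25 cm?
28π cm/s

C = 2πr
dC/dt = 2π · dr/dt = 2π · 14 = 28π cm/s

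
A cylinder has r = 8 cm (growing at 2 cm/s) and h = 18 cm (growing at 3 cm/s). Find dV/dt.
768π cm³/s

V = πr²h
dV/dt = 2πrh·dr/dt + πr²·dh/dt
= 2π(8)(18)(2) + π(8)²(3)
= 768π cm³/s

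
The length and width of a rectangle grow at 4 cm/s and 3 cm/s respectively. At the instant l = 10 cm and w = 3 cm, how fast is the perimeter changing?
14 cm/s

P = 2(l + w)
dP/dt = 2(dl/dt + dw/dt) = 2(4 + 3) = 14 cm/s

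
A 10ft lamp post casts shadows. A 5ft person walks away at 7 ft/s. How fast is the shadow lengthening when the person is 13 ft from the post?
7 ft/s

By similar triangles: 10/(x+s) = 5/s
Solving: s = 5x/5
ds/dt = 5/5 · dx/dt = 1 · 7 = 7 ft/s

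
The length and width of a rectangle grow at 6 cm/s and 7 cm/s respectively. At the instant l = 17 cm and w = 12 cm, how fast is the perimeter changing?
26 cm/s

P = 2(l + w)
dP/dt = 2(dl/dt + dw/dt) = 2(6 + 7) = 26 cm/s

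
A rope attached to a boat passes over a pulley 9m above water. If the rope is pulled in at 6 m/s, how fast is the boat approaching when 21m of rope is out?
21√10/10 ≈ 6.641 m/s

rope² = x² + 9²
x = √(21² - 9²) = 6√10
dx/dt = (rope/x) · d(rope)/dt = (21/(6√10)) · (-6) = -21√10/10 m/s
The boat approaches at 21√10/10 ≈ 6.641 m/s.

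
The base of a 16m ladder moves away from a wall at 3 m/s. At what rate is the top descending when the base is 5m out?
5√231/77 ≈ 0.9869 m/s

x² + y² = 16²
2x·dx/dt + 2y·dy/dt = 0
dy/dt = -x/y · dx/dt = -5/√231 · 3 = -5√231/77 m/s
The top is descending at 5√231/77 ≈ 0.9869 m/s.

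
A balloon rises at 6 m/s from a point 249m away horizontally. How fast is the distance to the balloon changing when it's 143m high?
429√3298/8245 ≈ 2.988 m/s

z² = 249² + y²
z = √(249² + 143²) = 5√3298
dz/dt = y/z · dy/dt = 143/(5√3298) · 6 = 429√3298/8245 ≈ 2.988 m/s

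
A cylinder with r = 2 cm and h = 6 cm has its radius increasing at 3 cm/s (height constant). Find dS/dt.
60π cm²/s

S = 2πrh + 2πr² (lateral + bases)
dS/dt = (2πh + 4πr)·dr/dt = (2π·6 + 4π·2)·3
= 60π cm²/s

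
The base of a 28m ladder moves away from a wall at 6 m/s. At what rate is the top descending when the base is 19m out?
38√47/47 ≈ 5.543 m/s

x² + y² = 28²
2x·dx/dt + 2y·dy/dt = 0
dy/dt = -x/y · dx/dt = -19/(3√47) · 6 = -38√47/47 m/s
The top is descending at 38√47/47 ≈ 5.543 m/s.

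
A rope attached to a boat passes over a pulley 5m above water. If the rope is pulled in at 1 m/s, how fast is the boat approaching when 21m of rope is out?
21√26/104 ≈ 1.03 m/s

rope² = x² + 5²
x = √(21² - 5²) = 4√26
dx/dt = (rope/x) · d(rope)/dt = (21/(4√26)) · (-1) = -21√26/104 m/s
The boat approaches at 21√26/104 ≈ 1.03 m/s.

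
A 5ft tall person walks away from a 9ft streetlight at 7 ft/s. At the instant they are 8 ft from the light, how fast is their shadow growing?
35/4 ft/s

By similar triangles: 9/(x+s) = 5/s
Solving: s = 5x/4
ds/dt = 5/4 · dx/dt = 5/4 · 7 = 35/4 ft/s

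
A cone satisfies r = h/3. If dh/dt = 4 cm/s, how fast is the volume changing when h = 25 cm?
2500π/9 cm³/s

V = (1/3)π(h/3)²h = πh³/27
dV/dt = πh²/9 · 4
At h = 25: dV/dt = 2500π/9 cm³/s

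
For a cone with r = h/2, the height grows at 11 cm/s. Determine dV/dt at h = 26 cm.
1859π cm³/s

V = (1/3)π(h/2)²h = πh³/12
dV/dt = πh²/4 · 11
At h = 26: dV/dt = 1859π cm³/s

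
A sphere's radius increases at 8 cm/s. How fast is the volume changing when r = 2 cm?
128π cm³/s

V = (4/3)πr³
dV/dt = dV/dr · dr/dt = 4πr² · 8
At r = 2: dV/dt = 128π cm³/s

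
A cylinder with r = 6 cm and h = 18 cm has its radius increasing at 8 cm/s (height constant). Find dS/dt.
480π cm²/s

S = 2πrh + 2πr² (lateral + bases)
dS/dt = (2πh + 4πr)·dr/dt = (2π·18 + 4π·6)·8
= 480π cm²/s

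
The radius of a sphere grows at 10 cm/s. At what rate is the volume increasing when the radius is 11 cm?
4840π cm³/s

V = (4/3)πr³
dV/dt = dV/dr · dr/dt = 4πr² · 10
At r = 11: dV/dt = 4840π cm³/s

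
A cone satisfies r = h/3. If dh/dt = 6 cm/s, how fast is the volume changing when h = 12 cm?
96π cm³/s

V = (1/3)π(h/3)²h = πh³/27
dV/dt = πh²/9 · 6
At h = 12: dV/dt = 96π cm³/s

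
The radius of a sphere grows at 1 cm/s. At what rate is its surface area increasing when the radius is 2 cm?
16π cm²/s

S = 4πr²
dS/dt = dS/dr · dr/dt = 8πr · 1
At r = 2: dS/dt = 16π cm²/s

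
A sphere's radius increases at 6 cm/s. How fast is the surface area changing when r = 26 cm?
1248π cm²/s

S = 4πr²
dS/dt = dS/dr · dr/dt = 8πr · 6
At r = 26: dS/dt = 1248π cm²/s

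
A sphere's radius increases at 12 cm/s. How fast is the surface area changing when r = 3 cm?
288π cm²/s

S = 4πr²
dS/dt = dS/dr · dr/dt = 8πr · 12
At r = 3: dS/dt = 288π cm²/s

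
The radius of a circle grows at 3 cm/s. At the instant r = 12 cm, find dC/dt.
6π cm/s

C = 2πr
dC/dt = 2π · dr/dt = 2π · 3 = 6π cm/s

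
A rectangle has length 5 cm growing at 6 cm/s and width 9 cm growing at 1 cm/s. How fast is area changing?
59 cm²/s

A = lw
dA/dt = w·dl/dt + l·dw/dt = 9·6 + 5·1 = 59 cm²/s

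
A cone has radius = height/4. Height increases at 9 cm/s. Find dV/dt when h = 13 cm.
1521π/16 cm³/s

V = (1/3)π(h/4)²h = πh³/48
dV/dt = πh²/16 · 9
At h = 13: dV/dt = 1521π/16 cm³/s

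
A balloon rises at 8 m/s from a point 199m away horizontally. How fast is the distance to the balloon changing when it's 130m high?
1040√56501/56501 ≈ 4.375 m/s

z² = 199² + y²
z = √(199² + 130²) = √56501
dz/dt = y/z · dy/dt = 130/√56501 · 8 = 1040√56501/56501 ≈ 4.375 m/s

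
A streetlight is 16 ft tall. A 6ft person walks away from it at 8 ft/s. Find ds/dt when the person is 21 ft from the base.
24/5 ft/s

By similar triangles: 16/(x+s) = 6/s
Solving: s = 6x/10
ds/dt = 6/10 · dx/dt = 3/5 · 8 = 24/5 ft/s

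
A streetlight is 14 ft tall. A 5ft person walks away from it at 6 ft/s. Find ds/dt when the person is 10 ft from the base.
10/3 ft/s

By similar triangles: 14/(x+s) = 5/s
Solving: s = 5x/9
ds/dt = 5/9 · dx/dt = 5/9 · 6 = 10/3 ft/s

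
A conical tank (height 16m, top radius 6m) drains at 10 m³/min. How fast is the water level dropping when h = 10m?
32/(45π) ≈ 0.2264 m/min

r/h = 6/16, so r = (3/8)h
V = (1/3)πr²h = (1/3)π((3/8)h)²h = (3/64)πh³
dV/dh = (9/64)πh²
dh/dt = (dV/dt)/(dV/dh) = -10/((9/64)π·10²) = -32/(45π) m/min
The level is dropping at 32/(45π) ≈ 0.2264 m/min.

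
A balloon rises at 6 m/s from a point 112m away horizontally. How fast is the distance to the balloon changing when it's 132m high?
198√1873/1873 ≈ 4.575 m/s

z² = 112² + y²
z = √(112² + 132²) = 4√1873
dz/dt = y/z · dy/dt = 132/(4√1873) · 6 = 198√1873/1873 ≈ 4.575 m/s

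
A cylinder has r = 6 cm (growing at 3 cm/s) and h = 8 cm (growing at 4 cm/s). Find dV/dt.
432π cm³/s

V = πr²h
dV/dt = 2πrh·dr/dt + πr²·dh/dt
= 2π(6)(8)(3) + π(6)²(4)
= 432π cm³/s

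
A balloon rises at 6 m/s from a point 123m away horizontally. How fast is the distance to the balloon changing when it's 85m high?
255√22354/11177 ≈ 3.411 m/s

z² = 123² + y²
z = √(123² + 85²) = √22354
dz/dt = y/z · dy/dt = 85/√22354 · 6 = 255√22354/11177 ≈ 3.411 m/s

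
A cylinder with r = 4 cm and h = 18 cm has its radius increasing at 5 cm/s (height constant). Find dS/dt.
260π cm²/s

S = 2πrh + 2πr² (lateral + bases)
dS/dt = (2πh + 4πr)·dr/dt = (2π·18 + 4π·4)·5
= 260π cm²/s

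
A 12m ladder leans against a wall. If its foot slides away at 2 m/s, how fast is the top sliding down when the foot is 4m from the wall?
√2/2 ≈ 0.7071 m/s

x² + y² = 12²
2x·dx/dt + 2y·dy/dt = 0
dy/dt = -x/y · dx/dt = -4/(8√2) · 2 = -√2/2 m/s
The top is descending at √2/2 ≈ 0.7071 m/s.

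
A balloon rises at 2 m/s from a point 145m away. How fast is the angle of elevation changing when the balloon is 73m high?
0.011004 rad/s

tan(θ) = y/145
sec²(θ) · dθ/dt = (1/145) · dy/dt
dθ/dt = cos²(θ)/145 · 2 = 145/(145² + 73²) · 2
dθ/dt = 0.011004 rad/s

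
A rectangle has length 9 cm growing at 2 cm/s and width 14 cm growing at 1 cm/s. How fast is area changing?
37 cm²/s

A = lw
dA/dt = w·dl/dt + l·dw/dt = 14·2 + 9·1 = 37 cm²/s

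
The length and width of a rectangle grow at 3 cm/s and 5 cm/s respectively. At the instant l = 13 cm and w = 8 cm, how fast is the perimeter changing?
16 cm/s

P = 2(l + w)
dP/dt = 2(dl/dt + dw/dt) = 2(3 + 5) = 16 cm/s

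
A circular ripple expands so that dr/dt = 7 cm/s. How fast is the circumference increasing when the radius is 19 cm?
14π cm/s

C = 2πr
dC/dt = 2π · dr/dt = 2π · 7 = 14π cm/s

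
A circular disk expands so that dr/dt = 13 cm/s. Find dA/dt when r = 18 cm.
468π cm²/s

A = πr²
dA/dt = 2πr · dr/dt = 2π(18)(13) = 468π cm²/s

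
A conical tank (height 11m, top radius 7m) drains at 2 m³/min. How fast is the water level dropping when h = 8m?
121/(1568π) ≈ 0.02456 m/min

r/h = 7/11, so r = (7/11)h
V = (1/3)πr²h = (1/3)π((7/11)h)²h = (49/363)πh³
dV/dh = (49/121)πh²
dh/dt = (dV/dt)/(dV/dh) = -2/((49/121)π·8²) = -121/(1568π) m/min
The level is dropping at 121/(1568π) ≈ 0.02456 m/min.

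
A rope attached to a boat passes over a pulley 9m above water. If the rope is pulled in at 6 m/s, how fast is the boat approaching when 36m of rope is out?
8√15/5 ≈ 6.197 m/s

rope² = x² + 9²
x = √(36² - 9²) = 9√15
dx/dt = (rope/x) · d(rope)/dt = (36/(9√15)) · (-6) = -8√15/5 m/s
The boat approaches at 8√15/5 ≈ 6.197 m/s.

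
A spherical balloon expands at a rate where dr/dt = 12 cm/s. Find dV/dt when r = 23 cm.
25392π cm³/s

V = (4/3)πr³
dV/dt = dV/dr · dr/dt = 4πr² · 12
At r = 23: dV/dt = 25392π cm³/s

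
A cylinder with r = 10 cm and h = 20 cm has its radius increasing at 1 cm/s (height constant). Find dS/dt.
80π cm²/s

S = 2πrh + 2πr² (lateral + bases)
dS/dt = (2πh + 4πr)·dr/dt = (2π·20 + 4π·10)·1
= 80π cm²/s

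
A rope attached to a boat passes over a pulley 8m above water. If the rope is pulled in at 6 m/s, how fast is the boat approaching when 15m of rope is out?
90√161/161 ≈ 7.093 m/s

rope² = x² + 8²
x = √(15² - 8²) = √161
dx/dt = (rope/x) · d(rope)/dt = (15/√161) · (-6) = -90√161/161 m/s
The boat approaches at 90√161/161 ≈ 7.093 m/s.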